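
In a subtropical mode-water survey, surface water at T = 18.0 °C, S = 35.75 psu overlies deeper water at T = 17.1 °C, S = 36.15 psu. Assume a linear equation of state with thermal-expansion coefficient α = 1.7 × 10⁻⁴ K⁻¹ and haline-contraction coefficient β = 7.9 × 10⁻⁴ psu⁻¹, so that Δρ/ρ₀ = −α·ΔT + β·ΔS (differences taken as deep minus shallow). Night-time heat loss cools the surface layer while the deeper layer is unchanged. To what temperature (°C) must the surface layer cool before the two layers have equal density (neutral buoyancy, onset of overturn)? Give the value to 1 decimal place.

15.2 °C

Neutral buoyancy requires Δρ = 0, i.e. −α(T_deep − T_surf′) + β(S_deep − S_surf) = 0.
T_surf′ = T_deep − (β/α)·ΔS = 17.1 − (7.9 × 10⁻⁴/1.7 × 10⁻⁴)·(+0.40) = 15.241 °C.
Cooling required: 18.0 − (15.241) = 2.759 °C.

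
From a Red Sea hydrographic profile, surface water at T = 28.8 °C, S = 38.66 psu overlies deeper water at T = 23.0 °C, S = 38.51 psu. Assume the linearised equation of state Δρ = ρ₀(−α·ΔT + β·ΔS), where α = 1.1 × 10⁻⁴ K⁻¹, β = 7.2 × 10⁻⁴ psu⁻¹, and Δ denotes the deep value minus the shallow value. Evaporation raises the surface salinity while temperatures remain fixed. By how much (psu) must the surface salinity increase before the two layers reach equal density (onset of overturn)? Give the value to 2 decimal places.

Neutral buoyancy requires −α(T_deep − T_surf) + β(S_deep − S_surf′) = 0.
S_surf′ = S_deep − (α/β)·ΔT = 38.51 − (1.1 × 10⁻⁴/7.2 × 10⁻⁴)·(-5.8) = 39.3961 psu.
Increase required: 39.3961 − 38.66 = 0.7361 psu.

0.74 psu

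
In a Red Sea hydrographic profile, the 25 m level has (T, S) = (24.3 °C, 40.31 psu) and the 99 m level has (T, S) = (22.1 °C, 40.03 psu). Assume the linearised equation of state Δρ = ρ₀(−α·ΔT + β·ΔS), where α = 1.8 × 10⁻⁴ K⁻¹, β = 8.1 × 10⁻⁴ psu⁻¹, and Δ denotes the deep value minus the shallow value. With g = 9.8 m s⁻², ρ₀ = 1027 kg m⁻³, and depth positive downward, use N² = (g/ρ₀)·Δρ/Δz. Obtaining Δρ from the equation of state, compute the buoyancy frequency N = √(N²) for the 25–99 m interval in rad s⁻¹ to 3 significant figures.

ΔT = -2.2 K, ΔS = -0.28 psu (deep − shallow).
Δρ/ρ₀ = −αΔT + βΔS = 3.96 × 10⁻⁴ − 2.268 × 10⁻⁴ = 1.692 × 10⁻⁴, so Δρ ≈ 0.1738 kg m⁻³.
N² = (g/ρ₀)·Δρ/Δz = g·(Δρ/ρ₀)/Δz = 9.8 × 1.692 × 10⁻⁴ / 74 = 2.2408 × 10⁻⁵ s⁻².
N = √(2.2408 × 10⁻⁵) = 4.7337 × 10⁻³ rad s⁻¹ ≈ 4.73 × 10⁻³ rad s⁻¹.

4.73 × 10⁻³ rad s⁻¹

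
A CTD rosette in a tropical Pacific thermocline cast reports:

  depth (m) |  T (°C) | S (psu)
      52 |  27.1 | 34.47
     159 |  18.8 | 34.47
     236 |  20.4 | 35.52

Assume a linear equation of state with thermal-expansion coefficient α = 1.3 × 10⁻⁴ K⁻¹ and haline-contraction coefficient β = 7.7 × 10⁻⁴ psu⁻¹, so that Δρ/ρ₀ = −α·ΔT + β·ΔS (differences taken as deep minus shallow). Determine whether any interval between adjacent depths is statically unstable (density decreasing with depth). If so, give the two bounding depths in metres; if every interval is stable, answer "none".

none

Evaluate Δρ/ρ₀ = −αΔT + βΔS across each adjacent pair:
  52–159 m: −αΔT+βΔS = −(1.3 × 10⁻⁴)(-8.3)+(7.7 × 10⁻⁴)(+0.00) = 1.1 × 10⁻³ → stable
  159–236 m: −αΔT+βΔS = −(1.3 × 10⁻⁴)(+1.6)+(7.7 × 10⁻⁴)(+1.05) = 6.0 × 10⁻⁴ → stable
Every interval has Δρ > 0: the column is stably stratified throughout.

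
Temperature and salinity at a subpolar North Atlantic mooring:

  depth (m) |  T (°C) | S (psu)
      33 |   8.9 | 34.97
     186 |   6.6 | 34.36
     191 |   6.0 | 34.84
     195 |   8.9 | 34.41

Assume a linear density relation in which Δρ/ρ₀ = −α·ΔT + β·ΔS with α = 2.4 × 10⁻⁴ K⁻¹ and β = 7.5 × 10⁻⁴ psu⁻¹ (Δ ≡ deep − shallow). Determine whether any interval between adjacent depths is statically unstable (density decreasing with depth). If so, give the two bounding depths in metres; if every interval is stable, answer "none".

191–195 m

Evaluate Δρ/ρ₀ = −αΔT + βΔS across each adjacent pair:
  33–186 m: −αΔT+βΔS = −(2.4 × 10⁻⁴)(-2.3)+(7.5 × 10⁻⁴)(-0.61) = 9.4 × 10⁻⁵ → stable
  186–191 m: −αΔT+βΔS = −(2.4 × 10⁻⁴)(-0.6)+(7.5 × 10⁻⁴)(+0.48) = 5.0 × 10⁻⁴ → stable
  191–195 m: −αΔT+βΔS = −(2.4 × 10⁻⁴)(+2.9)+(7.5 × 10⁻⁴)(-0.43) = -1.0 × 10⁻³ → UNSTABLE
The 191–195 m interval has Δρ < 0: lighter water underlies denser water.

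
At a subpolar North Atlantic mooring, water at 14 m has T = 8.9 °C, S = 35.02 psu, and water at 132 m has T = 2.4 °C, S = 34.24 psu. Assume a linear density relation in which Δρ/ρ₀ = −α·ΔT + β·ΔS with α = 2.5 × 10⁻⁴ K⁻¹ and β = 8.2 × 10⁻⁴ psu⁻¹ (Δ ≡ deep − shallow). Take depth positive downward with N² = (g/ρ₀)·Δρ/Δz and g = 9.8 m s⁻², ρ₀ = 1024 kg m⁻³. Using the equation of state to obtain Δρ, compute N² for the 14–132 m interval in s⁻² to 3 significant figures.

ΔT = -6.5 K, ΔS = -0.78 psu (deep − shallow).
Δρ/ρ₀ = −αΔT + βΔS = 1.625 × 10⁻³ − 6.396 × 10⁻⁴ = 9.854 × 10⁻⁴, so Δρ ≈ 1.009 kg m⁻³.
N² = (g/ρ₀)·Δρ/Δz = g·(Δρ/ρ₀)/Δz = 9.8 × 9.854 × 10⁻⁴ / 118 = 8.1838 × 10⁻⁵ s⁻² ≈ 8.18 × 10⁻⁵ s⁻².

8.18 × 10⁻⁵ s⁻²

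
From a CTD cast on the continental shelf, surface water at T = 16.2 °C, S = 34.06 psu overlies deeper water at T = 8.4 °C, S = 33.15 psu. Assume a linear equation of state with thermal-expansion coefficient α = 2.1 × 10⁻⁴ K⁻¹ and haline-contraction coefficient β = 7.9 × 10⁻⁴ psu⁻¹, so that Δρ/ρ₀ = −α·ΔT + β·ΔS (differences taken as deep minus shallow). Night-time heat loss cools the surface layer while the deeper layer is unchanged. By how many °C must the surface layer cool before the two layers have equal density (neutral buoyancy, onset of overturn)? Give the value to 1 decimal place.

4.4 °C

Neutral buoyancy requires Δρ = 0, i.e. −α(T_deep − T_surf′) + β(S_deep − S_surf) = 0.
T_surf′ = T_deep − (β/α)·ΔS = 8.4 − (7.9 × 10⁻⁴/2.1 × 10⁻⁴)·(-0.91) = 11.823 °C.
Cooling required: 16.2 − (11.823) = 4.377 °C.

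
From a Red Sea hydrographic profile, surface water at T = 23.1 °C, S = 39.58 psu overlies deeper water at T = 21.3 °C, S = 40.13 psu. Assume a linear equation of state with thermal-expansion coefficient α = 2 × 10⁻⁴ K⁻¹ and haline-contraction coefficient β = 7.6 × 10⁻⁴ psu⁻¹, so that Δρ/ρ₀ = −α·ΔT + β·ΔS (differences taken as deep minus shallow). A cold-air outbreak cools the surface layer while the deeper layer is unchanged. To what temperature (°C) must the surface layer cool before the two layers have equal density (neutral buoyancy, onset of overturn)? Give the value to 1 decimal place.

19.2 °C

Neutral buoyancy requires Δρ = 0, i.e. −α(T_deep − T_surf′) + β(S_deep − S_surf) = 0.
T_surf′ = T_deep − (β/α)·ΔS = 21.3 − (7.6 × 10⁻⁴/2 × 10⁻⁴)·(+0.55) = 19.210 °C.
Cooling required: 23.1 − (19.210) = 3.890 °C.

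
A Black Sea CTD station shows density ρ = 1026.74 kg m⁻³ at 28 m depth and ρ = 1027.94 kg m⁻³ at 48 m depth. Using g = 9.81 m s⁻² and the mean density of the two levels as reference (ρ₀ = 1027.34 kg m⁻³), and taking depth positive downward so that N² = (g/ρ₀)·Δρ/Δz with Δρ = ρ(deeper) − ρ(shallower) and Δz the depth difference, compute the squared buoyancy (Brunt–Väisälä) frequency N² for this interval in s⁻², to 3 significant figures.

5.73 × 10⁻⁴ s⁻²

Δρ = 1027.94 − 1026.74 = 1.20 kg m⁻³ over Δz = 48 − 28 = 20 m.
N² = (9.81/1027.34) × (1.20/20) = 5.7294 × 10⁻⁴ s⁻² ≈ 5.73 × 10⁻⁴ s⁻².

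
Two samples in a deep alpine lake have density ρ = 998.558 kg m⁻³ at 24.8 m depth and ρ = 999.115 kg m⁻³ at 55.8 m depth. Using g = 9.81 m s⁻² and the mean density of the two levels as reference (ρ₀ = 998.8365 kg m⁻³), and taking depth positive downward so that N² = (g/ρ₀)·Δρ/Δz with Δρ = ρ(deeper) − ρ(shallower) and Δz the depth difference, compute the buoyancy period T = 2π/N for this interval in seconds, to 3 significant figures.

Δρ = 999.115 − 998.558 = 0.557 kg m⁻³ over Δz = 55.8 − 24.8 = 31 m.
N² = (9.81/998.8365) × (0.557/31) = 1.7647 × 10⁻⁴ s⁻².
N = √(1.7647 × 10⁻⁴) = 0.013284 rad s⁻¹, so T = 2π/N = 472.99 s ≈ 473 s.

473 s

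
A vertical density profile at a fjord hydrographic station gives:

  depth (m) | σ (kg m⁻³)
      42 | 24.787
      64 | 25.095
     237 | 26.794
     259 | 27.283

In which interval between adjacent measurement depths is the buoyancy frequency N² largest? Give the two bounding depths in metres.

Compute the density gradient over each adjacent pair:
  42–64 m: Δρ/Δz = 0.308/22 = 0.014 kg m⁻⁴
  64–237 m: Δρ/Δz = 1.699/173 = 9.8 × 10⁻³ kg m⁻⁴
  237–259 m: Δρ/Δz = 0.489/22 = 0.022 kg m⁻⁴
The largest gradient is in the 237–259 m interval — the pycnocline.

237–259 m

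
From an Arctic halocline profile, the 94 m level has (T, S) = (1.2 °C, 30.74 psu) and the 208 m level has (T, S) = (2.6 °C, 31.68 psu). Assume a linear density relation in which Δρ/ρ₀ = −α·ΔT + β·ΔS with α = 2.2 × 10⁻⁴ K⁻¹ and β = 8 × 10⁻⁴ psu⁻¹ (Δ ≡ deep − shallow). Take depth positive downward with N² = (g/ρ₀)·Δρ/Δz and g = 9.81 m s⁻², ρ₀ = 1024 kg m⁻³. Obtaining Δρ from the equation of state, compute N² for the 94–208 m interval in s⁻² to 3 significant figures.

ΔT = +1.4 K, ΔS = +0.94 psu (deep − shallow).
Δρ/ρ₀ = −αΔT + βΔS = -3.08 × 10⁻⁴ + 7.52 × 10⁻⁴ = 4.44 × 10⁻⁴, so Δρ ≈ 0.4547 kg m⁻³.
N² = (g/ρ₀)·Δρ/Δz = g·(Δρ/ρ₀)/Δz = 9.81 × 4.44 × 10⁻⁴ / 114 = 3.8207 × 10⁻⁵ s⁻² ≈ 3.82 × 10⁻⁵ s⁻².

3.82 × 10⁻⁵ s⁻²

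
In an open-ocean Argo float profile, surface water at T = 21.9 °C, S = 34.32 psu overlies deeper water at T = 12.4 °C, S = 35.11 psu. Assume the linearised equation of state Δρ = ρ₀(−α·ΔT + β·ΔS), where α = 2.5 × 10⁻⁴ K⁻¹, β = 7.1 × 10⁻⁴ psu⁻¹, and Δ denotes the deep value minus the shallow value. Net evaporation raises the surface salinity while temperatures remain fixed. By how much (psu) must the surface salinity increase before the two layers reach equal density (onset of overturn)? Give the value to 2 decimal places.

Neutral buoyancy requires −α(T_deep − T_surf) + β(S_deep − S_surf′) = 0.
S_surf′ = S_deep − (α/β)·ΔT = 35.11 − (2.5 × 10⁻⁴/7.1 × 10⁻⁴)·(-9.5) = 38.4551 psu.
Increase required: 38.4551 − 34.32 = 4.1351 psu.

4.14 psu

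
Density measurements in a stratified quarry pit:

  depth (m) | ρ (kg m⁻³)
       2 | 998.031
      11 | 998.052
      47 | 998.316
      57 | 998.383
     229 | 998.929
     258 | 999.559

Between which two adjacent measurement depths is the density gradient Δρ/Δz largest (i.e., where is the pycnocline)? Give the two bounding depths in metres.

229–258 m

Compute the density gradient over each adjacent pair:
  2–11 m: Δρ/Δz = 0.021/9 = 2.3 × 10⁻³ kg m⁻⁴
  11–47 m: Δρ/Δz = 0.264/36 = 7.3 × 10⁻³ kg m⁻⁴
  47–57 m: Δρ/Δz = 0.067/10 = 6.7 × 10⁻³ kg m⁻⁴
  57–229 m: Δρ/Δz = 0.546/172 = 3.2 × 10⁻³ kg m⁻⁴
  229–258 m: Δρ/Δz = 0.630/29 = 0.022 kg m⁻⁴
The largest gradient is in the 229–258 m interval — the pycnocline.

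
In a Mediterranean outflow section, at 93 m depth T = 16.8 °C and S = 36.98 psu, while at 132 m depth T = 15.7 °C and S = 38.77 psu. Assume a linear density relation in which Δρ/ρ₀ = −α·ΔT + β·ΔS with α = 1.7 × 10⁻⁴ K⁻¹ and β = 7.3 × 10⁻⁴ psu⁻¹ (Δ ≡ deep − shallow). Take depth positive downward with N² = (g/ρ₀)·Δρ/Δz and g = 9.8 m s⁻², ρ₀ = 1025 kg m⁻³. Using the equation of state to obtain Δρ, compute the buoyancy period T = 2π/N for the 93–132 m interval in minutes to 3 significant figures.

5.41 min

ΔT = -1.1 K, ΔS = +1.79 psu (deep − shallow).
Δρ/ρ₀ = −αΔT + βΔS = 1.87 × 10⁻⁴ + 1.3067 × 10⁻³ = 1.4937 × 10⁻³, so Δρ ≈ 1.531 kg m⁻³.
N² = (g/ρ₀)·Δρ/Δz = g·(Δρ/ρ₀)/Δz = 9.8 × 1.4937 × 10⁻³ / 39 = 3.7534 × 10⁻⁴ s⁻².
N = √(3.7534 × 10⁻⁴) = 0.019374 rad s⁻¹ → T = 2π/N = 324.31 s = 5.4052 min ≈ 5.41 min.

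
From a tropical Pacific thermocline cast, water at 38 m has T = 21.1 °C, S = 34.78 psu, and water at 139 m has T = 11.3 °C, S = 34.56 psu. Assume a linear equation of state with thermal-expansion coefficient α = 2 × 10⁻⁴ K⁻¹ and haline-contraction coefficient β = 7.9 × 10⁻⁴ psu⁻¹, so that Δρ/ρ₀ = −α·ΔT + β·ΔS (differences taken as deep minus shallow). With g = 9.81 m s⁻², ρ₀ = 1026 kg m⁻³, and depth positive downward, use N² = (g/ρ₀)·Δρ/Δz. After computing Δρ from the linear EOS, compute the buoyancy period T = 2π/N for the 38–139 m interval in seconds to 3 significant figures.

477 s

ΔT = -9.8 K, ΔS = -0.22 psu (deep − shallow).
Δρ/ρ₀ = −αΔT + βΔS = 1.96 × 10⁻³ − 1.738 × 10⁻⁴ = 1.7862 × 10⁻³, so Δρ ≈ 1.833 kg m⁻³.
N² = (g/ρ₀)·Δρ/Δz = g·(Δρ/ρ₀)/Δz = 9.81 × 1.7862 × 10⁻³ / 101 = 1.7349 × 10⁻⁴ s⁻².
N = √(1.7349 × 10⁻⁴) = 0.013172 rad s⁻¹ → T = 2π/N = 477.01 s ≈ 477 s.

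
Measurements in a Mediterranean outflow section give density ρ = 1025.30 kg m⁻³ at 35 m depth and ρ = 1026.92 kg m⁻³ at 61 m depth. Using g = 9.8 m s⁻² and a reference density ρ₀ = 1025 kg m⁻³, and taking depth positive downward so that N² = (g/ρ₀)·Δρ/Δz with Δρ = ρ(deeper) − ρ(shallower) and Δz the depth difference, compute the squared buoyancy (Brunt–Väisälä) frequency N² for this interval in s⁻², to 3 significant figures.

5.96 × 10⁻⁴ s⁻²

Δρ = 1026.92 − 1025.30 = 1.62 kg m⁻³ over Δz = 61 − 35 = 26 m.
N² = (9.8/1025) × (1.62/26) = 5.9572 × 10⁻⁴ s⁻² ≈ 5.96 × 10⁻⁴ s⁻².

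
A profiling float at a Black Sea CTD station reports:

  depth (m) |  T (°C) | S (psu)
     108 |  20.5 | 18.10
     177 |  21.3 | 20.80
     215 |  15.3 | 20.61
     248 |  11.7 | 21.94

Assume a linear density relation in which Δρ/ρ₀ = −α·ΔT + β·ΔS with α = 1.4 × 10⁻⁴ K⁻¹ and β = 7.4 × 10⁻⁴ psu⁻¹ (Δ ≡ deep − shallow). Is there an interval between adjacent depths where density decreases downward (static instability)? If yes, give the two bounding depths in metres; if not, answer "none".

Evaluate Δρ/ρ₀ = −αΔT + βΔS across each adjacent pair:
  108–177 m: −αΔT+βΔS = −(1.4 × 10⁻⁴)(+0.8)+(7.4 × 10⁻⁴)(+2.70) = 1.9 × 10⁻³ → stable
  177–215 m: −αΔT+βΔS = −(1.4 × 10⁻⁴)(-6.0)+(7.4 × 10⁻⁴)(-0.19) = 7.0 × 10⁻⁴ → stable
  215–248 m: −αΔT+βΔS = −(1.4 × 10⁻⁴)(-3.6)+(7.4 × 10⁻⁴)(+1.33) = 1.5 × 10⁻³ → stable
Every interval has Δρ > 0: the column is stably stratified throughout.

none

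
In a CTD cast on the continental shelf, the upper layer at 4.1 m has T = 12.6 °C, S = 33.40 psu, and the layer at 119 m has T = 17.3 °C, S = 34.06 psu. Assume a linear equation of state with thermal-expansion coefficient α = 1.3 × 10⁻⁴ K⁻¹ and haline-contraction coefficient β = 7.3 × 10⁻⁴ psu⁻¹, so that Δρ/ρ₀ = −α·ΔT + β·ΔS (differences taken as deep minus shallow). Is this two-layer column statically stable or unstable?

ΔT = 17.3 − 12.6 = +4.7 K and ΔS = 34.06 − 33.40 = +0.66 psu (deep − shallow).
−αΔT = -6.11 × 10⁻⁴; βΔS = 4.818 × 10⁻⁴; sum Δρ/ρ₀ = -1.292 × 10⁻⁴.
Δρ/ρ₀ < 0, so Δρ < 0: deeper water is lighter → statically unstable; the column would overturn.

unstable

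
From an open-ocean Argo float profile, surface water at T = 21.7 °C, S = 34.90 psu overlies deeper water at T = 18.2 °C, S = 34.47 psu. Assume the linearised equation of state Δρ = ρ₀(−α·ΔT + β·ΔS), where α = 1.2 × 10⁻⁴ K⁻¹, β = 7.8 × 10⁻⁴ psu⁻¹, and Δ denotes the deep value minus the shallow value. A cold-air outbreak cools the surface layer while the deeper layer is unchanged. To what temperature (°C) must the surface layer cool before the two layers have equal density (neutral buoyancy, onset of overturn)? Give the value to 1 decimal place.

Neutral buoyancy requires Δρ = 0, i.e. −α(T_deep − T_surf′) + β(S_deep − S_surf) = 0.
T_surf′ = T_deep − (β/α)·ΔS = 18.2 − (7.8 × 10⁻⁴/1.2 × 10⁻⁴)·(-0.43) = 20.995 °C.
Cooling required: 21.7 − (20.995) = 0.705 °C.

21.0 °C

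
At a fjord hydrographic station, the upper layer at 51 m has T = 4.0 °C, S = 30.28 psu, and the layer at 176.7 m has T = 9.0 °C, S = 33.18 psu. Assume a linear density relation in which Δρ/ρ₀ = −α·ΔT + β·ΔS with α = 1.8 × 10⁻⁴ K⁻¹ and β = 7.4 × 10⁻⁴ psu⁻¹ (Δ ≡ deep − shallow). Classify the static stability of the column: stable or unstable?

stable

ΔT = 9.0 − 4.0 = +5.0 K and ΔS = 33.18 − 30.28 = +2.90 psu (deep − shallow).
−αΔT = -9.00 × 10⁻⁴; βΔS = 2.146 × 10⁻³; sum Δρ/ρ₀ = 1.246 × 10⁻³.
Δρ/ρ₀ > 0, so Δρ > 0: deeper water is denser → statically stable.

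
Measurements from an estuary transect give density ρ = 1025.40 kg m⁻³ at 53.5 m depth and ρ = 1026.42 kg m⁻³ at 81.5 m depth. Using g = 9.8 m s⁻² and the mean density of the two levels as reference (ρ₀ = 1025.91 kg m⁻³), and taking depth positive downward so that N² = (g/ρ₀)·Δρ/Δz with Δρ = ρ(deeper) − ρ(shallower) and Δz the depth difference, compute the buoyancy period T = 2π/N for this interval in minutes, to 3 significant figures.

Δρ = 1026.42 − 1025.40 = 1.02 kg m⁻³ over Δz = 81.5 − 53.5 = 28 m.
N² = (9.8/1025.91) × (1.02/28) = 3.4798 × 10⁻⁴ s⁻².
N = √(3.4798 × 10⁻⁴) = 0.018654 rad s⁻¹, so T = 2π/N = 336.83 s = 5.6138 min ≈ 5.61 min.

5.61 min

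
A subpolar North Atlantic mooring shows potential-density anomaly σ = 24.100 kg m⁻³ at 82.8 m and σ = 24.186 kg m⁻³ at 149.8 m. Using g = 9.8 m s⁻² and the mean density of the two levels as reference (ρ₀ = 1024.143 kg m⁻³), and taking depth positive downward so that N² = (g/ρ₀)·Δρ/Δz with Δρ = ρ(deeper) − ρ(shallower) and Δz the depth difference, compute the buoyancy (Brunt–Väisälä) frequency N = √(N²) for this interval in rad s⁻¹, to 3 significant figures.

Δρ = 1024.186 − 1024.100 = 0.086 kg m⁻³ over Δz = 149.8 − 82.8 = 67 m.
N² = (9.8/1024.143) × (0.086/67) = 1.2283 × 10⁻⁵ s⁻².
N = √(1.2283 × 10⁻⁵) = 3.5047 × 10⁻³ rad s⁻¹ ≈ 3.50 × 10⁻³ rad s⁻¹.
A positive N² confirms static stability across the interval.

3.50 × 10⁻³ rad s⁻¹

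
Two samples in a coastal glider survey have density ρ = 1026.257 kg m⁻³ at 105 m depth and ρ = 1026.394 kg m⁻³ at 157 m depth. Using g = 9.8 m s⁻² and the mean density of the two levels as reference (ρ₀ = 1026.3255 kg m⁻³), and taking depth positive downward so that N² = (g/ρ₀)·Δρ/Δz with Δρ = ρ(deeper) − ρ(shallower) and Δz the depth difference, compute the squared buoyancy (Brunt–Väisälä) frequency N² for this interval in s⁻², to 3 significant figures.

Δρ = 1026.394 − 1026.257 = 0.137 kg m⁻³ over Δz = 157 − 105 = 52 m.
N² = (9.8/1026.3255) × (0.137/52) = 2.5157 × 10⁻⁵ s⁻² ≈ 2.52 × 10⁻⁵ s⁻².

2.52 × 10⁻⁵ s⁻²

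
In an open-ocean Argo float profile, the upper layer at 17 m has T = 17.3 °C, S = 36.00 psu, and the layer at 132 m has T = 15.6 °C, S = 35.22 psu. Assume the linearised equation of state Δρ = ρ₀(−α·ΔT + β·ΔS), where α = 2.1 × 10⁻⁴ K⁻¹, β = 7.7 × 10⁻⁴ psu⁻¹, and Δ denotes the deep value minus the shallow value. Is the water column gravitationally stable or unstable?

unstable

ΔT = 15.6 − 17.3 = -1.7 K and ΔS = 35.22 − 36.00 = -0.78 psu (deep − shallow).
−αΔT = 3.57 × 10⁻⁴; βΔS = -6.006 × 10⁻⁴; sum Δρ/ρ₀ = -2.436 × 10⁻⁴.
Δρ/ρ₀ < 0, so Δρ < 0: deeper water is lighter → statically unstable; the column would overturn.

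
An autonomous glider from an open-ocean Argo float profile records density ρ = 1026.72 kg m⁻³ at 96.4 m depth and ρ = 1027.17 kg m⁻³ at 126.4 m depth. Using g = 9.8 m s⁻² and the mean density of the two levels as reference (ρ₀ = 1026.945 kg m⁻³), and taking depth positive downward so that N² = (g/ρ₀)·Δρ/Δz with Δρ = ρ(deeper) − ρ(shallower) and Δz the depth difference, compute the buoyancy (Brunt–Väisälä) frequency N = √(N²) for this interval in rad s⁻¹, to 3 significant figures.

0.0120 rad s⁻¹

Δρ = 1027.17 − 1026.72 = 0.45 kg m⁻³ over Δz = 126.4 − 96.4 = 30 m.
N² = (9.8/1026.945) × (0.45/30) = 1.4314 × 10⁻⁴ s⁻².
N = √(1.4314 × 10⁻⁴) = 0.011964 rad s⁻¹ ≈ 0.0120 rad s⁻¹.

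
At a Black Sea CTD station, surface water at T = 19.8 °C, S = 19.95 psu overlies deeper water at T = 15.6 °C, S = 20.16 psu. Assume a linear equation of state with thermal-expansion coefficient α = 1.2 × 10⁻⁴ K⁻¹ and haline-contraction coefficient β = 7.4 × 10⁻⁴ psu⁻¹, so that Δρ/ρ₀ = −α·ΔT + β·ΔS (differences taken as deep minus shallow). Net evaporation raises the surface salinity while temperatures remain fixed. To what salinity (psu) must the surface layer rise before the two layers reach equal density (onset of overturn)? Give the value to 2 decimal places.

20.84 psu

Neutral buoyancy requires −α(T_deep − T_surf) + β(S_deep − S_surf′) = 0.
S_surf′ = S_deep − (α/β)·ΔT = 20.16 − (1.2 × 10⁻⁴/7.4 × 10⁻⁴)·(-4.2) = 20.8411 psu.
Increase required: 20.8411 − 19.95 = 0.8911 psu.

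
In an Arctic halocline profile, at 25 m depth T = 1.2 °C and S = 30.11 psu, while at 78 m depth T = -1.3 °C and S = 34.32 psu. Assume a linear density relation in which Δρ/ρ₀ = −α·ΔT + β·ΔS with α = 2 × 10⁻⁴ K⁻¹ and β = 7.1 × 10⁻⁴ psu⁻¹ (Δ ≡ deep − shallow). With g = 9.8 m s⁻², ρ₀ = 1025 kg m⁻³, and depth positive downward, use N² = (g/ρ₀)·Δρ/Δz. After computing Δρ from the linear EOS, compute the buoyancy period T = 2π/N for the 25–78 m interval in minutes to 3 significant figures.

4.12 min

ΔT = -2.5 K, ΔS = +4.21 psu (deep − shallow).
Δρ/ρ₀ = −αΔT + βΔS = 5.00 × 10⁻⁴ + 2.9891 × 10⁻³ = 3.4891 × 10⁻³, so Δρ ≈ 3.576 kg m⁻³.
N² = (g/ρ₀)·Δρ/Δz = g·(Δρ/ρ₀)/Δz = 9.8 × 3.4891 × 10⁻³ / 53 = 6.4515 × 10⁻⁴ s⁻².
N = √(6.4515 × 10⁻⁴) = 0.025400 rad s⁻¹ → T = 2π/N = 247.37 s = 4.1228 min ≈ 4.12 min.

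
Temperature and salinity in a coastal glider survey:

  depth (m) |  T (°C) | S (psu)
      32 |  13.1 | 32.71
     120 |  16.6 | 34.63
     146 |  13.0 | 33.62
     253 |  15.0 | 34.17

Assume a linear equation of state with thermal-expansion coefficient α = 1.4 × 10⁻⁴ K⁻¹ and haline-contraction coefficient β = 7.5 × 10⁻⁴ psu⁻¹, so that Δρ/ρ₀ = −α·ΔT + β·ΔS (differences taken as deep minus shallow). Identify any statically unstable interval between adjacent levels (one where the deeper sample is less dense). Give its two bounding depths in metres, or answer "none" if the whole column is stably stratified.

120–146 m

Evaluate Δρ/ρ₀ = −αΔT + βΔS across each adjacent pair:
  32–120 m: −αΔT+βΔS = −(1.4 × 10⁻⁴)(+3.5)+(7.5 × 10⁻⁴)(+1.92) = 9.5 × 10⁻⁴ → stable
  120–146 m: −αΔT+βΔS = −(1.4 × 10⁻⁴)(-3.6)+(7.5 × 10⁻⁴)(-1.01) = -2.5 × 10⁻⁴ → UNSTABLE
  146–253 m: −αΔT+βΔS = −(1.4 × 10⁻⁴)(+2.0)+(7.5 × 10⁻⁴)(+0.55) = 1.3 × 10⁻⁴ → stable
The 120–146 m interval has Δρ < 0: lighter water underlies denser water.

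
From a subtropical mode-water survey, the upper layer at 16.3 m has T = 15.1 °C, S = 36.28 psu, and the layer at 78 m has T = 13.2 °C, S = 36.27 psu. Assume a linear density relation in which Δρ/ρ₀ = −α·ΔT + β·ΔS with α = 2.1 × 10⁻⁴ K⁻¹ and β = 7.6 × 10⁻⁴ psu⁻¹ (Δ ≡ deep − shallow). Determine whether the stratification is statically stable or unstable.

stable

ΔT = 13.2 − 15.1 = -1.9 K and ΔS = 36.27 − 36.28 = -0.01 psu (deep − shallow).
−αΔT = 3.99 × 10⁻⁴; βΔS = -7.60 × 10⁻⁶; sum Δρ/ρ₀ = 3.914 × 10⁻⁴.
Δρ/ρ₀ > 0, so Δρ > 0: deeper water is denser → statically stable.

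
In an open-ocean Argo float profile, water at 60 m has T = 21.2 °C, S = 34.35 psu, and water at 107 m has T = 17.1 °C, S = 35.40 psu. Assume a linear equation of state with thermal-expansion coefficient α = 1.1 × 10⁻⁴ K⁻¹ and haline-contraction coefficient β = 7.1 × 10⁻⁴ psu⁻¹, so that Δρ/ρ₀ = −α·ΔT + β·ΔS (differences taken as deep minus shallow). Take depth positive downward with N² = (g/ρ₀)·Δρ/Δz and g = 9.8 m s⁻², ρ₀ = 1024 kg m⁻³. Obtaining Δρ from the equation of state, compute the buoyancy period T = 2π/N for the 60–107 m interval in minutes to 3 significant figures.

6.63 min

ΔT = -4.1 K, ΔS = +1.05 psu (deep − shallow).
Δρ/ρ₀ = −αΔT + βΔS = 4.51 × 10⁻⁴ + 7.455 × 10⁻⁴ = 1.1965 × 10⁻³, so Δρ ≈ 1.225 kg m⁻³.
N² = (g/ρ₀)·Δρ/Δz = g·(Δρ/ρ₀)/Δz = 9.8 × 1.1965 × 10⁻³ / 47 = 2.4948 × 10⁻⁴ s⁻².
N = √(2.4948 × 10⁻⁴) = 0.015795 rad s⁻¹ → T = 2π/N = 397.80 s = 6.6300 min ≈ 6.63 min.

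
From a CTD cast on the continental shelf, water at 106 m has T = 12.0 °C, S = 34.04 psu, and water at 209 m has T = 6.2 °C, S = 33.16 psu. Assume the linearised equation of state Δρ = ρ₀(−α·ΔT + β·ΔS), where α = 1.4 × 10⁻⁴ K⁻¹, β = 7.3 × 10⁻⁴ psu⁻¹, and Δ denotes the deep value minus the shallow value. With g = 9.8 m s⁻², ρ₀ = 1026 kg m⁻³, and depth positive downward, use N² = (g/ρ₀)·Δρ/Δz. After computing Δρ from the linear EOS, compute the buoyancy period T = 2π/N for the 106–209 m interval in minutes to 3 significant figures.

26.1 min

ΔT = -5.8 K, ΔS = -0.88 psu (deep − shallow).
Δρ/ρ₀ = −αΔT + βΔS = 8.12 × 10⁻⁴ − 6.424 × 10⁻⁴ = 1.696 × 10⁻⁴, so Δρ ≈ 0.1740 kg m⁻³.
N² = (g/ρ₀)·Δρ/Δz = g·(Δρ/ρ₀)/Δz = 9.8 × 1.696 × 10⁻⁴ / 103 = 1.6137 × 10⁻⁵ s⁻².
N = √(1.6137 × 10⁻⁵) = 4.0171 × 10⁻³ rad s⁻¹ → T = 2π/N = 1.5641 × 10³ s = 26.068 min ≈ 26.1 min.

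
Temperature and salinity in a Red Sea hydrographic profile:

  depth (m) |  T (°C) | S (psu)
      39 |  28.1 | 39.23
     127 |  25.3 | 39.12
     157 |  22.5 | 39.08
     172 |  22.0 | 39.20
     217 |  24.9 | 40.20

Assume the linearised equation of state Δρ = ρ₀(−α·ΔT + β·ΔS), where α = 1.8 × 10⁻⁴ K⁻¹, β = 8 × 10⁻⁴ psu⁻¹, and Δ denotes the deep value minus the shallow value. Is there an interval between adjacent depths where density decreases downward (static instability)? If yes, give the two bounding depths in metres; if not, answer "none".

Evaluate Δρ/ρ₀ = −αΔT + βΔS across each adjacent pair:
  39–127 m: −αΔT+βΔS = −(1.8 × 10⁻⁴)(-2.8)+(8 × 10⁻⁴)(-0.11) = 4.2 × 10⁻⁴ → stable
  127–157 m: −αΔT+βΔS = −(1.8 × 10⁻⁴)(-2.8)+(8 × 10⁻⁴)(-0.04) = 4.7 × 10⁻⁴ → stable
  157–172 m: −αΔT+βΔS = −(1.8 × 10⁻⁴)(-0.5)+(8 × 10⁻⁴)(+0.12) = 1.9 × 10⁻⁴ → stable
  172–217 m: −αΔT+βΔS = −(1.8 × 10⁻⁴)(+2.9)+(8 × 10⁻⁴)(+1.00) = 2.8 × 10⁻⁴ → stable
Every interval has Δρ > 0: the column is stably stratified throughout.

none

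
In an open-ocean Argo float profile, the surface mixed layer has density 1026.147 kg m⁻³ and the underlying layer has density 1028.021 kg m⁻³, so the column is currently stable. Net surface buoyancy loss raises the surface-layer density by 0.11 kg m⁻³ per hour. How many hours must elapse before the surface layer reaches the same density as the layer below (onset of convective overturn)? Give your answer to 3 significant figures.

Density deficit of the surface layer: 1028.021 − 1026.147 = 1.874 kg m⁻³.
Required change = 1.874 / 0.11 = 17.0 hours.

17.0 hours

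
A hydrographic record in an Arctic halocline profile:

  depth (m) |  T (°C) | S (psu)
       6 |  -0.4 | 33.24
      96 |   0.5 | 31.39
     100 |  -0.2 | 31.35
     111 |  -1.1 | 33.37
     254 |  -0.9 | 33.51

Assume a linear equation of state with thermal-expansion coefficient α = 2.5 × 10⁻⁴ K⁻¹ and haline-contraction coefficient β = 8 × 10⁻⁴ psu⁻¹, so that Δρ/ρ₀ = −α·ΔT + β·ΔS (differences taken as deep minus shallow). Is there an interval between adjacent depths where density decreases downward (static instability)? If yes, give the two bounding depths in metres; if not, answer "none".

6–96 m

Evaluate Δρ/ρ₀ = −αΔT + βΔS across each adjacent pair:
  6–96 m: −αΔT+βΔS = −(2.5 × 10⁻⁴)(+0.9)+(8 × 10⁻⁴)(-1.85) = -1.7 × 10⁻³ → UNSTABLE
  96–100 m: −αΔT+βΔS = −(2.5 × 10⁻⁴)(-0.7)+(8 × 10⁻⁴)(-0.04) = 1.4 × 10⁻⁴ → stable
  100–111 m: −αΔT+βΔS = −(2.5 × 10⁻⁴)(-0.9)+(8 × 10⁻⁴)(+2.02) = 1.8 × 10⁻³ → stable
  111–254 m: −αΔT+βΔS = −(2.5 × 10⁻⁴)(+0.2)+(8 × 10⁻⁴)(+0.14) = 6.2 × 10⁻⁵ → stable
The 6–96 m interval has Δρ < 0: lighter water underlies denser water.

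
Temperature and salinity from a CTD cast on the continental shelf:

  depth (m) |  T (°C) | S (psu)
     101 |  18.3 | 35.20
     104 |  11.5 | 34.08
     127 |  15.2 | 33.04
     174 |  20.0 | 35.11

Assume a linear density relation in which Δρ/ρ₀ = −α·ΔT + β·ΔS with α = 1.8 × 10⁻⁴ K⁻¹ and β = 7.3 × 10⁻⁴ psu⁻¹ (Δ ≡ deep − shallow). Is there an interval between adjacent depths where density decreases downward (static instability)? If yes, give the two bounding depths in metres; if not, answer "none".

104–127 m

Evaluate Δρ/ρ₀ = −αΔT + βΔS across each adjacent pair:
  101–104 m: −αΔT+βΔS = −(1.8 × 10⁻⁴)(-6.8)+(7.3 × 10⁻⁴)(-1.12) = 4.1 × 10⁻⁴ → stable
  104–127 m: −αΔT+βΔS = −(1.8 × 10⁻⁴)(+3.7)+(7.3 × 10⁻⁴)(-1.04) = -1.4 × 10⁻³ → UNSTABLE
  127–174 m: −αΔT+βΔS = −(1.8 × 10⁻⁴)(+4.8)+(7.3 × 10⁻⁴)(+2.07) = 6.5 × 10⁻⁴ → stable
The 104–127 m interval has Δρ < 0: lighter water underlies denser water.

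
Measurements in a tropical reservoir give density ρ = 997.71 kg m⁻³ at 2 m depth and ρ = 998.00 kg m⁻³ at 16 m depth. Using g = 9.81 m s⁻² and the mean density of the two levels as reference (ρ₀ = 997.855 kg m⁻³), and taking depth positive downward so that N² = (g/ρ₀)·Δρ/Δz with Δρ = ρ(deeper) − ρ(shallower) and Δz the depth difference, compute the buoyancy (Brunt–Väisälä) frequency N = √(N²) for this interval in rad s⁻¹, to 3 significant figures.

Δρ = 998.00 − 997.71 = 0.29 kg m⁻³ over Δz = 16 − 2 = 14 m.
N² = (9.81/997.855) × (0.29/14) = 2.0364 × 10⁻⁴ s⁻².
N = √(2.0364 × 10⁻⁴) = 0.014270 rad s⁻¹ ≈ 0.0143 rad s⁻¹.

0.0143 rad s⁻¹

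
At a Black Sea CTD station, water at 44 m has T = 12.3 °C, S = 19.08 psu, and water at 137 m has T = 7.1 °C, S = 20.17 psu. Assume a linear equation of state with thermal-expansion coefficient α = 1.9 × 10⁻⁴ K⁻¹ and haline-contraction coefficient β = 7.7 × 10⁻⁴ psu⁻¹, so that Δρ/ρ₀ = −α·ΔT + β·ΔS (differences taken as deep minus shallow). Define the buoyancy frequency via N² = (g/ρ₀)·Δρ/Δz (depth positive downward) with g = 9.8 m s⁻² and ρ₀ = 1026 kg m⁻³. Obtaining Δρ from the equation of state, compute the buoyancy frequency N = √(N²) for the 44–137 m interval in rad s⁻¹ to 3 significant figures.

ΔT = -5.2 K, ΔS = +1.09 psu (deep − shallow).
Δρ/ρ₀ = −αΔT + βΔS = 9.88 × 10⁻⁴ + 8.393 × 10⁻⁴ = 1.8273 × 10⁻³, so Δρ ≈ 1.875 kg m⁻³.
N² = (g/ρ₀)·Δρ/Δz = g·(Δρ/ρ₀)/Δz = 9.8 × 1.8273 × 10⁻³ / 93 = 1.9255 × 10⁻⁴ s⁻².
N = √(1.9255 × 10⁻⁴) = 0.013876 rad s⁻¹ ≈ 0.0139 rad s⁻¹.

0.0139 rad s⁻¹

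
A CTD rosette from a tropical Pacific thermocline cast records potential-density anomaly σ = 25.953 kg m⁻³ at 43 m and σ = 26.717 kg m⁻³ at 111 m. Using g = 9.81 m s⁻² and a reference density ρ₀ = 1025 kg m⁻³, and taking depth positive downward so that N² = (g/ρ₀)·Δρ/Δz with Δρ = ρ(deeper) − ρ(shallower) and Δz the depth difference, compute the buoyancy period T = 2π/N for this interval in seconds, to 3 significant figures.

606 s

Δρ = 1026.717 − 1025.953 = 0.764 kg m⁻³ over Δz = 111 − 43 = 68 m.
N² = (9.81/1025) × (0.764/68) = 1.0753 × 10⁻⁴ s⁻².
N = √(1.0753 × 10⁻⁴) = 0.010370 rad s⁻¹, so T = 2π/N = 605.90 s ≈ 606 s.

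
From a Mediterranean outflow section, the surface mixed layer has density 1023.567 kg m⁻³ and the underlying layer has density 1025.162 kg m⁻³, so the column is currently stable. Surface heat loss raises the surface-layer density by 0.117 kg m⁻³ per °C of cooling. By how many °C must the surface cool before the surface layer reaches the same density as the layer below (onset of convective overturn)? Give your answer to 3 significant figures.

Density deficit of the surface layer: 1025.162 − 1023.567 = 1.595 kg m⁻³.
Required change = 1.595 / 0.117 = 13.6 °C.

13.6 °C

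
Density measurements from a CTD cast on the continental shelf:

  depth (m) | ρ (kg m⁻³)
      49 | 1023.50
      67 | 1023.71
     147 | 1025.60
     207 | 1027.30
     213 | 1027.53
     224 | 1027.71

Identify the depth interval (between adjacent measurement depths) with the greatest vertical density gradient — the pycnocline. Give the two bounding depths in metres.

Compute the density gradient over each adjacent pair:
  49–67 m: Δρ/Δz = 0.21/18 = 0.012 kg m⁻⁴
  67–147 m: Δρ/Δz = 1.89/80 = 0.024 kg m⁻⁴
  147–207 m: Δρ/Δz = 1.70/60 = 0.028 kg m⁻⁴
  207–213 m: Δρ/Δz = 0.23/6 = 0.038 kg m⁻⁴
  213–224 m: Δρ/Δz = 0.18/11 = 0.016 kg m⁻⁴
The largest gradient is in the 207–213 m interval — the pycnocline.

207–213 m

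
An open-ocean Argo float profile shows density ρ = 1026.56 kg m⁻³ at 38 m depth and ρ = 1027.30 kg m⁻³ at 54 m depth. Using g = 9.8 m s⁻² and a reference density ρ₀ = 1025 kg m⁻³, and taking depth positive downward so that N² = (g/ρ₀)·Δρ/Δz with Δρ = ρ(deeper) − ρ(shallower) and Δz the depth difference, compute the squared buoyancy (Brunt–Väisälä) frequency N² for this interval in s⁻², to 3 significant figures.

4.42 × 10⁻⁴ s⁻²

Δρ = 1027.30 − 1026.56 = 0.74 kg m⁻³ over Δz = 54 − 38 = 16 m.
N² = (9.8/1025) × (0.74/16) = 4.4220 × 10⁻⁴ s⁻² ≈ 4.42 × 10⁻⁴ s⁻².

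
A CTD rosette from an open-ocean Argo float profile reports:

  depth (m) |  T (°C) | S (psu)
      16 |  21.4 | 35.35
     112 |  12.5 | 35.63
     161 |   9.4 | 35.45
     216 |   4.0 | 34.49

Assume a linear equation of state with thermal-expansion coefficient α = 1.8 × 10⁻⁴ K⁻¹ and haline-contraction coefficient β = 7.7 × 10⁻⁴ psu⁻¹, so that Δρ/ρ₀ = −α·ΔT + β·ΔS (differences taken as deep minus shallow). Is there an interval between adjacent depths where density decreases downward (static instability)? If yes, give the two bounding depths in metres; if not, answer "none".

none

Evaluate Δρ/ρ₀ = −αΔT + βΔS across each adjacent pair:
  16–112 m: −αΔT+βΔS = −(1.8 × 10⁻⁴)(-8.9)+(7.7 × 10⁻⁴)(+0.28) = 1.8 × 10⁻³ → stable
  112–161 m: −αΔT+βΔS = −(1.8 × 10⁻⁴)(-3.1)+(7.7 × 10⁻⁴)(-0.18) = 4.2 × 10⁻⁴ → stable
  161–216 m: −αΔT+βΔS = −(1.8 × 10⁻⁴)(-5.4)+(7.7 × 10⁻⁴)(-0.96) = 2.3 × 10⁻⁴ → stable
Every interval has Δρ > 0: the column is stably stratified throughout.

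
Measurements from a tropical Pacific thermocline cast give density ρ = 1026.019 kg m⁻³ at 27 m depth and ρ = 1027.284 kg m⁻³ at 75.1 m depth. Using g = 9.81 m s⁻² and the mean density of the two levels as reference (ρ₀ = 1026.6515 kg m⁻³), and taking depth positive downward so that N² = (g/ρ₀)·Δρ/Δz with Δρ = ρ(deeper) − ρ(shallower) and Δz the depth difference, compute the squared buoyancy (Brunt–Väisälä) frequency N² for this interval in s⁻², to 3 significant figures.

Δρ = 1027.284 − 1026.019 = 1.265 kg m⁻³ over Δz = 75.1 − 27 = 48.1 m.
N² = (9.81/1026.6515) × (1.265/48.1) = 2.5130 × 10⁻⁴ s⁻² ≈ 2.51 × 10⁻⁴ s⁻².

2.51 × 10⁻⁴ s⁻²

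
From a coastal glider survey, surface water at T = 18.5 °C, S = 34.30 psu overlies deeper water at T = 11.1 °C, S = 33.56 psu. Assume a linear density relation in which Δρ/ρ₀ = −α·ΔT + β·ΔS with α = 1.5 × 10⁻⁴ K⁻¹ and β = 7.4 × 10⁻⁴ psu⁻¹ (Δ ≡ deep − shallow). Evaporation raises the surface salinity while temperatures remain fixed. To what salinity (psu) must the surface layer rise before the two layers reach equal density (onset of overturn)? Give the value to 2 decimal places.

Neutral buoyancy requires −α(T_deep − T_surf) + β(S_deep − S_surf′) = 0.
S_surf′ = S_deep − (α/β)·ΔT = 33.56 − (1.5 × 10⁻⁴/7.4 × 10⁻⁴)·(-7.4) = 35.0600 psu.
Increase required: 35.0600 − 34.30 = 0.7600 psu.

35.06 psu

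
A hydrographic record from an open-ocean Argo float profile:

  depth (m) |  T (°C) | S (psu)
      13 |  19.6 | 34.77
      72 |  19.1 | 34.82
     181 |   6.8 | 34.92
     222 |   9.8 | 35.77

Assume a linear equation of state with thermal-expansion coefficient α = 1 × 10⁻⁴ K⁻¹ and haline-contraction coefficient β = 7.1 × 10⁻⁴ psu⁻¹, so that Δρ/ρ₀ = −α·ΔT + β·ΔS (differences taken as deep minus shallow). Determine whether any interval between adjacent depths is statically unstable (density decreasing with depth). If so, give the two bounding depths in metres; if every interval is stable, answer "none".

Evaluate Δρ/ρ₀ = −αΔT + βΔS across each adjacent pair:
  13–72 m: −αΔT+βΔS = −(1 × 10⁻⁴)(-0.5)+(7.1 × 10⁻⁴)(+0.05) = 8.6 × 10⁻⁵ → stable
  72–181 m: −αΔT+βΔS = −(1 × 10⁻⁴)(-12.3)+(7.1 × 10⁻⁴)(+0.10) = 1.3 × 10⁻³ → stable
  181–222 m: −αΔT+βΔS = −(1 × 10⁻⁴)(+3.0)+(7.1 × 10⁻⁴)(+0.85) = 3.0 × 10⁻⁴ → stable
Every interval has Δρ > 0: the column is stably stratified throughout.

none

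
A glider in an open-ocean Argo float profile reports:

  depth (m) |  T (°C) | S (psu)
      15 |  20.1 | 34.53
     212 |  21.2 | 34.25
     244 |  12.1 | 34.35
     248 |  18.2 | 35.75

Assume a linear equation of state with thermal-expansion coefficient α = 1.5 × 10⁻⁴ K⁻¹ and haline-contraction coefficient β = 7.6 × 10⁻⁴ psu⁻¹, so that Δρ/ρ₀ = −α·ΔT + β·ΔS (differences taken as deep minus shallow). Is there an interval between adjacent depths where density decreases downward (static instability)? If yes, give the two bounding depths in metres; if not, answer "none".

Evaluate Δρ/ρ₀ = −αΔT + βΔS across each adjacent pair:
  15–212 m: −αΔT+βΔS = −(1.5 × 10⁻⁴)(+1.1)+(7.6 × 10⁻⁴)(-0.28) = -3.8 × 10⁻⁴ → UNSTABLE
  212–244 m: −αΔT+βΔS = −(1.5 × 10⁻⁴)(-9.1)+(7.6 × 10⁻⁴)(+0.10) = 1.4 × 10⁻³ → stable
  244–248 m: −αΔT+βΔS = −(1.5 × 10⁻⁴)(+6.1)+(7.6 × 10⁻⁴)(+1.40) = 1.5 × 10⁻⁴ → stable
The 15–212 m interval has Δρ < 0: lighter water underlies denser water.

15–212 m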